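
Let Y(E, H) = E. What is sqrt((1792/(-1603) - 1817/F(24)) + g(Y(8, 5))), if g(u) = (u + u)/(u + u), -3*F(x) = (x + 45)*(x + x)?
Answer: sqrt(11538165)/2748 ≈ 1.2361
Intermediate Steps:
F(x) = -2*x*(45 + x)/3 (F(x) = -(x + 45)*(x + x)/3 = -(45 + x)*2*x/3 = -2*x*(45 + x)/3)
g(u) = 1 (g(u) = (2*u)/((2*u)) = (2*u)*(1/(2*u)) = 1)
sqrt((1792/(-1603) - 1817/F(24)) + g(Y(8, 5))) = sqrt((1792/(-1603) - 1817*(-1/(16*(45 + 24)))) + 1) = sqrt((1792*(-1/1603) - 1817/((-2/3*24*69))) + 1) = sqrt((-256/229 - 1817/(-1104)) + 1) = sqrt((-256/229 - 1817*(-1/1104)) + 1) = sqrt((-256/229 + 79/48) + 1) = sqrt(5803/10992 + 1) = sqrt(16795/10992) = sqrt(11538165)/2748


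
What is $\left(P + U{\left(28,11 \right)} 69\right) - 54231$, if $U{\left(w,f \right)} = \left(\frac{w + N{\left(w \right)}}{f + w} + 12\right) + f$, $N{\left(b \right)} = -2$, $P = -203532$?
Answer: $-256130$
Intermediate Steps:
$U{\left(w,f \right)} = 12 + f + \frac{-2 + w}{f + w}$ ($U{\left(w,f \right)} = \left(\frac{w - 2}{f + w} + 12\right) + f = \left(\frac{-2 + w}{f + w} + 12\right) + f = \left(12 + \frac{-2 + w}{f + w}\right) + f = 12 + f + \frac{-2 + w}{f + w}$)
$\left(P + U{\left(28,11 \right)} 69\right) - 54231 = \left(-203532 + \frac{-2 + 11^{2} + 12 \cdot 11 + 13 \cdot 28 + 11 \cdot 28}{11 + 28} \cdot 69\right) - 54231 = \left(-203532 + \frac{-2 + 121 + 132 + 364 + 308}{39} \cdot 69\right) - 54231 = \left(-203532 + \frac{1}{39} \cdot 923 \cdot 69\right) - 54231 = \left(-203532 + \frac{71}{3} \cdot 69\right) - 54231 = \left(-203532 + 1633\right) - 54231 = -201899 - 54231 = -256130$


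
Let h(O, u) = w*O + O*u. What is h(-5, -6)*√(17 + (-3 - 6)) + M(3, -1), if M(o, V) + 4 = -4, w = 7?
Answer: -8 - 10*√2 ≈ -22.142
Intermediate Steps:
M(o, V) = -8 (M(o, V) = -4 - 4 = -8)
h(O, u) = 7*O + O*u
h(-5, -6)*√(17 + (-3 - 6)) + M(3, -1) = (-5*(7 - 6))*√(17 + (-3 - 6)) - 8 = (-5*1)*√(17 - 9) - 8 = -10*√2 - 8 = -8 - 10*√2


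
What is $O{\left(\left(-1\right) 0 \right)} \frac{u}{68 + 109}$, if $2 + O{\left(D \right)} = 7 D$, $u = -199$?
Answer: $\frac{398}{177} \approx 2.2486$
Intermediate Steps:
$O{\left(D \right)} = -2 + 7 D$
$O{\left(\left(-1\right) 0 \right)} \frac{u}{68 + 109} = \left(-2 + 7 \left(\left(-1\right) 0\right)\right) \left(- \frac{199}{68 + 109}\right) = \left(-2 + 7 \cdot 0\right) \left(- \frac{199}{177}\right) = \left(-2 + 0\right) \left(\left(-199\right) \frac{1}{177}\right) = \left(-2\right) \left(- \frac{199}{177}\right) = \frac{398}{177}$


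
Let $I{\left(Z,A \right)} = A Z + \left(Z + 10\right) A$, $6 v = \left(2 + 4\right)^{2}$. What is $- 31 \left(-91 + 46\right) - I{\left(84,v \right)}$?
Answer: $327$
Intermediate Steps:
$v = 6$ ($v = \frac{\left(2 + 4\right)^{2}}{6} = \frac{6^{2}}{6} = \frac{1}{6} \cdot 36 = 6$)
$I{\left(Z,A \right)} = A Z + A \left(10 + Z\right)$ ($I{\left(Z,A \right)} = A Z + \left(10 + Z\right) A = A Z + A \left(10 + Z\right)$)
$- 31 \left(-91 + 46\right) - I{\left(84,v \right)} = - 31 \left(-91 + 46\right) - 2 \cdot 6 \left(5 + 84\right) = \left(-31\right) \left(-45\right) - 2 \cdot 6 \cdot 89 = 1395 - 1068 = 327$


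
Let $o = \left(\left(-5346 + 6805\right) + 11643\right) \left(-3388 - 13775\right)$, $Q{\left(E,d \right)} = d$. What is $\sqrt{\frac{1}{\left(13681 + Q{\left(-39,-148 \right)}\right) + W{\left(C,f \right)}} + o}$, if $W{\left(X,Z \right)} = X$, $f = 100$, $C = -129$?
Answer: $\frac{i \sqrt{10100424916591953}}{6702} \approx 14996.0 i$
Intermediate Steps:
$o = -224869626$ ($o = \left(1459 + 11643\right) \left(-17163\right) = 13102 \left(-17163\right) = -224869626$)
$\sqrt{\frac{1}{\left(13681 + Q{\left(-39,-148 \right)}\right) + W{\left(C,f \right)}} + o} = \sqrt{\frac{1}{\left(13681 - 148\right) - 129} - 224869626} = \sqrt{\frac{1}{13533 - 129} - 224869626} = \sqrt{\frac{1}{13404} - 224869626} = \sqrt{- \frac{3014152466903}{13404}} = \frac{i \sqrt{10100424916591953}}{6702}$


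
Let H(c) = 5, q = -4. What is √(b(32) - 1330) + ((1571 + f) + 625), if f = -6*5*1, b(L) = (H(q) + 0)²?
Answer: 2166 + 3*I*√145 ≈ 2166.0 + 36.125*I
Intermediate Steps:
b(L) = 25 (b(L) = (5 + 0)² = 5² = 25)
f = -30 (f = -30*1 = -30)
√(b(32) - 1330) + ((1571 + f) + 625) = √(25 - 1330) + ((1571 - 30) + 625) = √(-1305) + (1541 + 625) = 3*I*√145 + 2166 = 2166 + 3*I*√145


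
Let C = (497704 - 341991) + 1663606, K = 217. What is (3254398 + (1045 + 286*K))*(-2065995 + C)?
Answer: -818348863380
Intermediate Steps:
C = 1819319 (C = 155713 + 1663606 = 1819319)
(3254398 + (1045 + 286*K))*(-2065995 + C) = (3254398 + (1045 + 286*217))*(-2065995 + 1819319) = (3254398 + (1045 + 62062))*(-246676) = (3254398 + 63107)*(-246676) = 3317505*(-246676) = -818348863380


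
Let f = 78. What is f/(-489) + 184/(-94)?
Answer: -16218/7661 ≈ -2.1170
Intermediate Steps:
f/(-489) + 184/(-94) = 78/(-489) + 184/(-94) = 78*(-1/489) + 184*(-1/94) = -26/163 - 92/47 = -16218/7661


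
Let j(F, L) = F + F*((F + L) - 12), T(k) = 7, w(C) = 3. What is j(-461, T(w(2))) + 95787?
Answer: 310152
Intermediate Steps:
j(F, L) = F + F*(-12 + F + L)
j(-461, T(w(2))) + 95787 = -461*(-11 - 461 + 7) + 95787 = -461*(-465) + 95787 = 214365 + 95787 = 310152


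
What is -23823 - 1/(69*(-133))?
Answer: -218623670/9177 ≈ -23823.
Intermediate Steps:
-23823 - 1/(69*(-133)) = -23823 - 1/(-9177) = -23823 - 1*(-1/9177) = -23823 + 1/9177 = -218623670/9177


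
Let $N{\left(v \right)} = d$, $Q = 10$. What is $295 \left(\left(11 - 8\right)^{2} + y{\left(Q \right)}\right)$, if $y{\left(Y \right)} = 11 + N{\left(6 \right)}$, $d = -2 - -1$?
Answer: $5605$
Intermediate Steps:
$d = -1$ ($d = -2 + 1 = -1$)
$N{\left(v \right)} = -1$
$y{\left(Y \right)} = 10$ ($y{\left(Y \right)} = 11 - 1 = 10$)
$295 \left(\left(11 - 8\right)^{2} + y{\left(Q \right)}\right) = 295 \left(\left(11 - 8\right)^{2} + 10\right) = 295 \left(3^{2} + 10\right) = 295 \left(9 + 10\right) = 295 \cdot 19 = 5605$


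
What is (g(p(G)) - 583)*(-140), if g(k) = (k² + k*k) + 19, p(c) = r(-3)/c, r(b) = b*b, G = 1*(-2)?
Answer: 73290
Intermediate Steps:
G = -2
r(b) = b²
p(c) = 9/c (p(c) = (-3)²/c = 9/c)
g(k) = 19 + 2*k² (g(k) = (k² + k²) + 19 = 2*k² + 19 = 19 + 2*k²)
(g(p(G)) - 583)*(-140) = ((19 + 2*(9/(-2))²) - 583)*(-140) = ((19 + 2*(9*(-½))²) - 583)*(-140) = ((19 + 2*(-9/2)²) - 583)*(-140) = ((19 + 2*(81/4)) - 583)*(-140) = ((19 + 81/2) - 583)*(-140) = (119/2 - 583)*(-140) = -1047/2*(-140) = 73290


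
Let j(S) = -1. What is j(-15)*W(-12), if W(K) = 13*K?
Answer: 156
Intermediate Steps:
j(-15)*W(-12) = -13*(-12) = -1*(-156) = 156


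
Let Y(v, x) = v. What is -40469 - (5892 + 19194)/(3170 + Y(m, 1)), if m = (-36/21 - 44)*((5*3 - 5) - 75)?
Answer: -289989652/7165 ≈ -40473.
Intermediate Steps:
m = 20800/7 (m = (-36*1/21 - 44)*((15 - 5) - 75) = (-12/7 - 44)*(10 - 75) = -320/7*(-65) = 20800/7 ≈ 2971.4)
-40469 - (5892 + 19194)/(3170 + Y(m, 1)) = -40469 - (5892 + 19194)/(3170 + 20800/7) = -40469 - 25086/42990/7 = -40469 - 25086*7/42990 = -40469 - 1*29267/7165 = -40469 - 29267/7165 = -289989652/7165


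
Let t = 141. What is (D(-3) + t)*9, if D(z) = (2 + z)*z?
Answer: 1296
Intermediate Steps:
D(z) = z*(2 + z)
(D(-3) + t)*9 = (-3*(2 - 3) + 141)*9 = (-3*(-1) + 141)*9 = (3 + 141)*9 = 144*9 = 1296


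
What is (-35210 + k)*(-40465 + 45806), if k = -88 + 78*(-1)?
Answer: -188943216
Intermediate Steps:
k = -166 (k = -88 - 78 = -166)
(-35210 + k)*(-40465 + 45806) = (-35210 - 166)*(-40465 + 45806) = -35376*5341 = -188943216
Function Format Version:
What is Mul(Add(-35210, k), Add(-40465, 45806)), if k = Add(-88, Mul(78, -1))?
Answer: -188943216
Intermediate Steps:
k = -166 (k = Add(-88, -78) = -166)
Mul(Add(-35210, k), Add(-40465, 45806)) = Mul(Add(-35210, -166), Add(-40465, 45806)) = Mul(-35376, 5341) = -188943216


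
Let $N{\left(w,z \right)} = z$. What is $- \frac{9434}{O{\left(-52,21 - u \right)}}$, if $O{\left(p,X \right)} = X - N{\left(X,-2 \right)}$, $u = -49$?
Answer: $- \frac{4717}{36} \approx -131.03$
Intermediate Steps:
$O{\left(p,X \right)} = 2 + X$ ($O{\left(p,X \right)} = X - -2 = X + 2 = 2 + X$)
$- \frac{9434}{O{\left(-52,21 - u \right)}} = - \frac{9434}{2 + \left(21 - -49\right)} = - \frac{9434}{2 + \left(21 + 49\right)} = - \frac{9434}{2 + 70} = - \frac{9434}{72} = \left(-9434\right) \frac{1}{72} = - \frac{4717}{36}$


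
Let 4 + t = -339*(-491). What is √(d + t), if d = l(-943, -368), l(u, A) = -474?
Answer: √165971 ≈ 407.40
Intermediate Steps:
t = 166445 (t = -4 - 339*(-491) = -4 + 166449 = 166445)
d = -474
√(d + t) = √(-474 + 166445) = √165971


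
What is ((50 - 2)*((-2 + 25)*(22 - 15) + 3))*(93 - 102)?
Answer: -70848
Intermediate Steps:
((50 - 2)*((-2 + 25)*(22 - 15) + 3))*(93 - 102) = (48*(23*7 + 3))*(-9) = (48*(161 + 3))*(-9) = (48*164)*(-9) = 7872*(-9) = -70848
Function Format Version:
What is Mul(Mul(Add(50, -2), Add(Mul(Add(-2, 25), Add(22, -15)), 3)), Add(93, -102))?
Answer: -70848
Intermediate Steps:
Mul(Mul(Add(50, -2), Add(Mul(Add(-2, 25), Add(22, -15)), 3)), Add(93, -102)) = Mul(Mul(48, Add(Mul(23, 7), 3)), -9) = Mul(Mul(48, Add(161, 3)), -9) = Mul(Mul(48, 164), -9) = Mul(7872, -9) = -70848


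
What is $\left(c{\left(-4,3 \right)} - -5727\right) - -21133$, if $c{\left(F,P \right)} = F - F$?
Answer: $26860$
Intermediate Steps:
$c{\left(F,P \right)} = 0$
$\left(c{\left(-4,3 \right)} - -5727\right) - -21133 = \left(0 - -5727\right) - -21133 = \left(0 + 5727\right) + 21133 = 5727 + 21133 = 26860$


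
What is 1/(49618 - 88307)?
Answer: -1/38689 ≈ -2.5847e-5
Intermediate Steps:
1/(49618 - 88307) = 1/(-38689) = -1/38689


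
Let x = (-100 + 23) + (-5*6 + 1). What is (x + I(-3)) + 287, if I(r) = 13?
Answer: 194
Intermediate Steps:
x = -106 (x = -77 + (-30 + 1) = -77 - 29 = -106)
(x + I(-3)) + 287 = (-106 + 13) + 287 = -93 + 287 = 194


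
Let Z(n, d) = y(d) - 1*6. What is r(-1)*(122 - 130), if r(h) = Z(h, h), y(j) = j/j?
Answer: 40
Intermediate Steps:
y(j) = 1
Z(n, d) = -5 (Z(n, d) = 1 - 1*6 = 1 - 6 = -5)
r(h) = -5
r(-1)*(122 - 130) = -5*(122 - 130) = -5*(-8) = 40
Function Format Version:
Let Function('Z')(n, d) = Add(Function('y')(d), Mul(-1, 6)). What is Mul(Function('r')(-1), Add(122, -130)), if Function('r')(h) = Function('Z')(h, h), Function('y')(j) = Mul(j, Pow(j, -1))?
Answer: 40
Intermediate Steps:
Function('y')(j) = 1
Function('Z')(n, d) = -5 (Function('Z')(n, d) = Add(1, Mul(-1, 6)) = Add(1, -6) = -5)
Function('r')(h) = -5
Mul(Function('r')(-1), Add(122, -130)) = Mul(-5, Add(122, -130)) = Mul(-5, -8) = 40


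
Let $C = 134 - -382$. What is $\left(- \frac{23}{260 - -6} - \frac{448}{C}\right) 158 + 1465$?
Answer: $\frac{22547044}{17157} \approx 1314.2$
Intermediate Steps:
$C = 516$ ($C = 134 + 382 = 516$)
$\left(- \frac{23}{260 - -6} - \frac{448}{C}\right) 158 + 1465 = \left(- \frac{23}{260 - -6} - \frac{448}{516}\right) 158 + 1465 = \left(- \frac{23}{260 + 6} - \frac{112}{129}\right) 158 + 1465 = \left(- \frac{23}{266} - \frac{112}{129}\right) 158 + 1465 = \left(- \frac{32759}{34314}\right) 158 + 1465 = - \frac{2587961}{17157} + 1465 = \frac{22547044}{17157}$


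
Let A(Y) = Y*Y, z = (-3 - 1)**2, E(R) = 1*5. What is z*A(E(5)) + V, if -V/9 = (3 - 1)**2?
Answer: 364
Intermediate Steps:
V = -36 (V = -9*(3 - 1)**2 = -9*2**2 = -9*4 = -36)
E(R) = 5
z = 16 (z = (-4)**2 = 16)
A(Y) = Y**2
z*A(E(5)) + V = 16*5**2 - 36 = 16*25 - 36 = 400 - 36 = 364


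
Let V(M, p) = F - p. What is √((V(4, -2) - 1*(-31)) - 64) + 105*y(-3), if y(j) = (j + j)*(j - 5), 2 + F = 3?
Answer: 5040 + I*√30 ≈ 5040.0 + 5.4772*I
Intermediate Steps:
F = 1 (F = -2 + 3 = 1)
V(M, p) = 1 - p
y(j) = 2*j*(-5 + j) (y(j) = (2*j)*(-5 + j) = 2*j*(-5 + j))
√((V(4, -2) - 1*(-31)) - 64) + 105*y(-3) = √(((1 - 1*(-2)) - 1*(-31)) - 64) + 105*(2*(-3)*(-5 - 3)) = √(((1 + 2) + 31) - 64) + 105*(2*(-3)*(-8)) = √((3 + 31) - 64) + 105*48 = √(34 - 64) + 5040 = √(-30) + 5040 = I*√30 + 5040 = 5040 + I*√30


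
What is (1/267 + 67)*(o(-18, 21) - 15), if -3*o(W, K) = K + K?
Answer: -518810/267 ≈ -1943.1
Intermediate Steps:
o(W, K) = -2*K/3 (o(W, K) = -(K + K)/3 = -2*K/3)
(1/267 + 67)*(o(-18, 21) - 15) = (1/267 + 67)*(-⅔*21 - 15) = (1/267 + 67)*(-14 - 15) = (17890/267)*(-29) = -518810/267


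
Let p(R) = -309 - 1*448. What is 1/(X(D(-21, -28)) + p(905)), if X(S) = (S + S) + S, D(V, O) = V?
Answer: -1/820 ≈ -0.0012195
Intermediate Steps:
p(R) = -757 (p(R) = -309 - 448 = -757)
X(S) = 3*S (X(S) = 2*S + S = 3*S)
1/(X(D(-21, -28)) + p(905)) = 1/(3*(-21) - 757) = 1/(-63 - 757) = 1/(-820) = -1/820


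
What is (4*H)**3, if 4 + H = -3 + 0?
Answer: -21952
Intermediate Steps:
H = -7 (H = -4 + (-3 + 0) = -4 - 3 = -7)
(4*H)**3 = (4*(-7))**3 = (-28)**3 = -21952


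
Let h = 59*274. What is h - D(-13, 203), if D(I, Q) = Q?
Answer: 15963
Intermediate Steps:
h = 16166
h - D(-13, 203) = 16166 - 1*203 = 16166 - 203 = 15963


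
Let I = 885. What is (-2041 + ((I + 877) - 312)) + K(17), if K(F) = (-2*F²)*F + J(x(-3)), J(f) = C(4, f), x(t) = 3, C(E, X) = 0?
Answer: -10417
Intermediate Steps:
J(f) = 0
K(F) = -2*F³ (K(F) = (-2*F²)*F + 0 = -2*F³ + 0 = -2*F³)
(-2041 + ((I + 877) - 312)) + K(17) = (-2041 + ((885 + 877) - 312)) - 2*17³ = (-2041 + (1762 - 312)) - 2*4913 = (-2041 + 1450) - 9826 = -591 - 9826 = -10417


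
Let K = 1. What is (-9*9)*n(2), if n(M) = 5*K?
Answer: -405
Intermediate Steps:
n(M) = 5 (n(M) = 5*1 = 5)
(-9*9)*n(2) = -9*9*5 = -81*5 = -405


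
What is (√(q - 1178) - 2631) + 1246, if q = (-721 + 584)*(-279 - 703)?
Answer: -1385 + 2*√33339 ≈ -1019.8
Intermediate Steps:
q = 134534 (q = -137*(-982) = 134534)
(√(q - 1178) - 2631) + 1246 = (√(134534 - 1178) - 2631) + 1246 = (√133356 - 2631) + 1246 = (2*√33339 - 2631) + 1246 = (-2631 + 2*√33339) + 1246 = -1385 + 2*√33339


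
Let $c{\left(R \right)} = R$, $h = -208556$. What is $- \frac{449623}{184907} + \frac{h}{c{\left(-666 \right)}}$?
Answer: $\frac{19132007687}{61574031} \approx 310.72$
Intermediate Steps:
$- \frac{449623}{184907} + \frac{h}{c{\left(-666 \right)}} = - \frac{449623}{184907} - \frac{208556}{-666} = \left(-449623\right) \frac{1}{184907} - - \frac{104278}{333} = - \frac{449623}{184907} + \frac{104278}{333} = \frac{19132007687}{61574031}$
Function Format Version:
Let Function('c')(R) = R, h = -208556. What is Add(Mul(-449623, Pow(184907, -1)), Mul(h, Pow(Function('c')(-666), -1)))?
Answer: Rational(19132007687, 61574031) ≈ 310.72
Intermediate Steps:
Add(Mul(-449623, Pow(184907, -1)), Mul(h, Pow(Function('c')(-666), -1))) = Add(Mul(-449623, Pow(184907, -1)), Mul(-208556, Pow(-666, -1))) = Add(Mul(-449623, Rational(1, 184907)), Mul(-208556, Rational(-1, 666))) = Add(Rational(-449623, 184907), Rational(104278, 333)) = Rational(19132007687, 61574031)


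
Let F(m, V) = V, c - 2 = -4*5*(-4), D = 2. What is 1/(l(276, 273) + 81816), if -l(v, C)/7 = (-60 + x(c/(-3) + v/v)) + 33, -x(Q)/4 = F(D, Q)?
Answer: 3/243803 ≈ 1.2305e-5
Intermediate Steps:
c = 82 (c = 2 - 4*5*(-4) = 2 - 20*(-4) = 2 + 80 = 82)
x(Q) = -4*Q
l(v, C) = -1645/3 (l(v, C) = -7*((-60 - 4*(82/(-3) + v/v)) + 33) = -7*((-60 - 4*(82*(-⅓) + 1)) + 33) = -7*((-60 - 4*(-82/3 + 1)) + 33) = -7*((-60 - 4*(-79/3)) + 33) = -7*((-60 + 316/3) + 33) = -7*(136/3 + 33) = -7*235/3 = -1645/3)
1/(l(276, 273) + 81816) = 1/(-1645/3 + 81816) = 1/(243803/3) = 3/243803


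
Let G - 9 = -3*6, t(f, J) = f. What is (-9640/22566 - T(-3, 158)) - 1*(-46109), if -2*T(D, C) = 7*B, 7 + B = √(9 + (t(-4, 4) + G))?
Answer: 1039933187/22566 + 7*I ≈ 46084.0 + 7.0*I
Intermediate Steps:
G = -9 (G = 9 - 3*6 = 9 - 18 = -9)
B = -7 + 2*I (B = -7 + √(9 + (-4 - 9)) = -7 + √(9 - 13) = -7 + √(-4) = -7 + 2*I ≈ -7.0 + 2.0*I)
T(D, C) = 49/2 - 7*I (T(D, C) = -7*(-7 + 2*I)/2 = -(-49 + 14*I)/2 = 49/2 - 7*I)
(-9640/22566 - T(-3, 158)) - 1*(-46109) = (-9640/22566 - (49/2 - 7*I)) - 1*(-46109) = (-9640*1/22566 + (-49/2 + 7*I)) + 46109 = (-4820/11283 + (-49/2 + 7*I)) + 46109 = (-562507/22566 + 7*I) + 46109 = 1039933187/22566 + 7*I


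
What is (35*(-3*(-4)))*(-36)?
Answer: -15120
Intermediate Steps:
(35*(-3*(-4)))*(-36) = (35*12)*(-36) = 420*(-36) = -15120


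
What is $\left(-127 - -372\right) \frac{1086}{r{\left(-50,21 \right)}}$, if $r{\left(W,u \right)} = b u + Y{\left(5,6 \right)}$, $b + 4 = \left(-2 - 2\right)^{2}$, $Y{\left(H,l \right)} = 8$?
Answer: $\frac{26607}{26} \approx 1023.3$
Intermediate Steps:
$b = 12$ ($b = -4 + \left(-2 - 2\right)^{2} = -4 + \left(-4\right)^{2} = -4 + 16 = 12$)
$r{\left(W,u \right)} = 8 + 12 u$ ($r{\left(W,u \right)} = 12 u + 8 = 8 + 12 u$)
$\left(-127 - -372\right) \frac{1086}{r{\left(-50,21 \right)}} = \left(-127 - -372\right) \frac{1086}{8 + 12 \cdot 21} = \left(-127 + 372\right) \frac{1086}{8 + 252} = 245 \cdot \frac{1086}{260} = 245 \cdot 1086 \cdot \frac{1}{260} = 245 \cdot \frac{543}{130} = \frac{26607}{26}$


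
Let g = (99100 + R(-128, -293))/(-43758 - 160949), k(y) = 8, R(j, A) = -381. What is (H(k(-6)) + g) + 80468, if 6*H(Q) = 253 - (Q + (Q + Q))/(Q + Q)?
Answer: 197770137505/2456484 ≈ 80509.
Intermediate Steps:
H(Q) = 503/12 (H(Q) = (253 - (Q + (Q + Q))/(Q + Q))/6 = (253 - (Q + 2*Q)/(2*Q))/6 = (253 - 3*Q*1/(2*Q))/6 = (253 - 1*3/2)/6 = (253 - 3/2)/6 = (1/6)*(503/2) = 503/12)
g = -98719/204707 (g = (99100 - 381)/(-43758 - 160949) = 98719/(-204707) = 98719*(-1/204707) = -98719/204707 ≈ -0.48225)
(H(k(-6)) + g) + 80468 = (503/12 - 98719/204707) + 80468 = 101782993/2456484 + 80468 = 197770137505/2456484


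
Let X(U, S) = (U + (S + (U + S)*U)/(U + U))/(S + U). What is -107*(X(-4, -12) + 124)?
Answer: -426823/32 ≈ -13338.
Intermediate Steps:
X(U, S) = (U + (S + U*(S + U))/(2*U))/(S + U) (X(U, S) = (U + (S + (S + U)*U)/((2*U)))/(S + U) = (U + (S + U*(S + U))*(1/(2*U)))/(S + U) = (U + (S + U*(S + U))/(2*U))/(S + U))
-107*(X(-4, -12) + 124) = -107*((½)*(-12 + 3*(-4)² - 12*(-4))/(-4*(-12 - 4)) + 124) = -107*((½)*(-¼)*(-12 + 3*16 + 48)/(-16) + 124) = -107*((½)*(-¼)*(-1/16)*(-12 + 48 + 48) + 124) = -107*((½)*(-¼)*(-1/16)*84 + 124) = -107*(21/32 + 124) = -107*3989/32 = -426823/32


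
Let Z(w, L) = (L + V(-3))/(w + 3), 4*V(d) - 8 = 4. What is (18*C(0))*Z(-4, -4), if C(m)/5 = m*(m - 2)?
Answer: 0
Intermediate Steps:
V(d) = 3 (V(d) = 2 + (1/4)*4 = 2 + 1 = 3)
C(m) = 5*m*(-2 + m) (C(m) = 5*(m*(m - 2)) = 5*(m*(-2 + m)) = 5*m*(-2 + m))
Z(w, L) = (3 + L)/(3 + w) (Z(w, L) = (L + 3)/(w + 3) = (3 + L)/(3 + w))
(18*C(0))*Z(-4, -4) = (18*(5*0*(-2 + 0)))*((3 - 4)/(3 - 4)) = (18*(5*0*(-2)))*(-1/(-1)) = (18*0)*(-1*(-1)) = 0*1 = 0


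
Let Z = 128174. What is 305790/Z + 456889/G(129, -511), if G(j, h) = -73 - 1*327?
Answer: -29219487343/25634800 ≈ -1139.8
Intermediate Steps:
G(j, h) = -400 (G(j, h) = -73 - 327 = -400)
305790/Z + 456889/G(129, -511) = 305790/128174 + 456889/(-400) = 305790*(1/128174) + 456889*(-1/400) = 152895/64087 - 456889/400 = -29219487343/25634800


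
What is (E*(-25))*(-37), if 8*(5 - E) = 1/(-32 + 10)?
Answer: 814925/176 ≈ 4630.3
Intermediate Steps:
E = 881/176 (E = 5 - 1/(8*(-32 + 10)) = 5 - 1/8/(-22) = 5 - 1/8*(-1/22) = 5 + 1/176 = 881/176 ≈ 5.0057)
(E*(-25))*(-37) = ((881/176)*(-25))*(-37) = -22025/176*(-37) = 814925/176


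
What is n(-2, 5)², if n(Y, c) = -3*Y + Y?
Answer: 16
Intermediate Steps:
n(Y, c) = -2*Y
n(-2, 5)² = (-2*(-2))² = 4² = 16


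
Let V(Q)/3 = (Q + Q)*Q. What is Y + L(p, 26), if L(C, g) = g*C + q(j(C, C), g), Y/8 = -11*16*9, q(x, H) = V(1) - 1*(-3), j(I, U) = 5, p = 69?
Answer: -10869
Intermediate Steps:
V(Q) = 6*Q² (V(Q) = 3*((Q + Q)*Q) = 3*((2*Q)*Q) = 3*(2*Q²) = 6*Q²)
q(x, H) = 9 (q(x, H) = 6*1² - 1*(-3) = 6*1 + 3 = 6 + 3 = 9)
Y = -12672 (Y = 8*(-11*16*9) = 8*(-176*9) = 8*(-1584) = -12672)
L(C, g) = 9 + C*g (L(C, g) = g*C + 9 = C*g + 9 = 9 + C*g)
Y + L(p, 26) = -12672 + (9 + 69*26) = -12672 + (9 + 1794) = -12672 + 1803 = -10869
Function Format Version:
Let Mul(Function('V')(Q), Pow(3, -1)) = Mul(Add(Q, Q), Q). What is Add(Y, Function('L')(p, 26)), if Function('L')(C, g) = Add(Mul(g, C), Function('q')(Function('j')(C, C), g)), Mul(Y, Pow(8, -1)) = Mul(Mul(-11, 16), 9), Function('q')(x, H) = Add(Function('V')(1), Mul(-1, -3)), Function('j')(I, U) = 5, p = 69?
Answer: -10869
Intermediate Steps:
Function('V')(Q) = Mul(6, Pow(Q, 2)) (Function('V')(Q) = Mul(3, Mul(Add(Q, Q), Q)) = Mul(3, Mul(Mul(2, Q), Q)) = Mul(3, Mul(2, Pow(Q, 2))) = Mul(6, Pow(Q, 2)))
Function('q')(x, H) = 9 (Function('q')(x, H) = Add(Mul(6, Pow(1, 2)), Mul(-1, -3)) = Add(Mul(6, 1), 3) = Add(6, 3) = 9)
Y = -12672 (Y = Mul(8, Mul(Mul(-11, 16), 9)) = Mul(8, Mul(-176, 9)) = Mul(8, -1584) = -12672)
Function('L')(C, g) = Add(9, Mul(C, g)) (Function('L')(C, g) = Add(Mul(g, C), 9) = Add(Mul(C, g), 9) = Add(9, Mul(C, g)))
Add(Y, Function('L')(p, 26)) = Add(-12672, Add(9, Mul(69, 26))) = Add(-12672, Add(9, 1794)) = Add(-12672, 1803) = -10869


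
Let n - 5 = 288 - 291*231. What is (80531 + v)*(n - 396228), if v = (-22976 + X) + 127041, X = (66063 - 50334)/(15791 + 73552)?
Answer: -2546180990457164/29781 ≈ -8.5497e+10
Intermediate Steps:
n = -66928 (n = 5 + (288 - 291*231) = 5 + (288 - 67221) = 5 - 66933 = -66928)
X = 5243/29781 (X = 15729/89343 = 15729*(1/89343) = 5243/29781 ≈ 0.17605)
v = 3099165008/29781 (v = (-22976 + 5243/29781) + 127041 = -684243013/29781 + 127041 = 3099165008/29781 ≈ 1.0407e+5)
(80531 + v)*(n - 396228) = (80531 + 3099165008/29781)*(-66928 - 396228) = (5497458719/29781)*(-463156) = -2546180990457164/29781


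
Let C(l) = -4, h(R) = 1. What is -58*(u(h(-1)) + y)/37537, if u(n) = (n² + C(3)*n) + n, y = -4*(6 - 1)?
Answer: 1276/37537 ≈ 0.033993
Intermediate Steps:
y = -20 (y = -4*5 = -20)
u(n) = n² - 3*n (u(n) = (n² - 4*n) + n = n² - 3*n)
-58*(u(h(-1)) + y)/37537 = -58*(1*(-3 + 1) - 20)/37537 = -58*(1*(-2) - 20)*(1/37537) = -58*(-2 - 20)*(1/37537) = -58*(-22)*(1/37537) = 1276*(1/37537) = 1276/37537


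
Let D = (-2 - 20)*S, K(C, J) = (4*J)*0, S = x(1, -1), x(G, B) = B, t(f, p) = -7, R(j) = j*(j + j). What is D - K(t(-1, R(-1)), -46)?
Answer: 22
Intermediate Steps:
R(j) = 2*j² (R(j) = j*(2*j) = 2*j²)
S = -1
K(C, J) = 0
D = 22 (D = (-2 - 20)*(-1) = -22*(-1) = 22)
D - K(t(-1, R(-1)), -46) = 22 - 1*0 = 22 + 0 = 22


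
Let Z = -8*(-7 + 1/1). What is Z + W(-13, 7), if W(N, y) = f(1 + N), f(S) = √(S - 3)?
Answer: 48 + I*√15 ≈ 48.0 + 3.873*I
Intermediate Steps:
f(S) = √(-3 + S)
W(N, y) = √(-2 + N) (W(N, y) = √(-3 + (1 + N)) = √(-2 + N))
Z = 48 (Z = -8*(-7 + 1) = -8*(-6) = 48)
Z + W(-13, 7) = 48 + √(-2 - 13) = 48 + √(-15) = 48 + I*√15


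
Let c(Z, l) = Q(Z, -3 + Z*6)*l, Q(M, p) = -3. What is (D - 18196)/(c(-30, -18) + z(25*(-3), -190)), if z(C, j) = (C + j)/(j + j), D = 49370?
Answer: 2369224/4157 ≈ 569.94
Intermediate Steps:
z(C, j) = (C + j)/(2*j) (z(C, j) = (C + j)/((2*j)) = (C + j)*(1/(2*j)) = (C + j)/(2*j))
c(Z, l) = -3*l
(D - 18196)/(c(-30, -18) + z(25*(-3), -190)) = (49370 - 18196)/(-3*(-18) + (½)*(25*(-3) - 190)/(-190)) = 31174/(54 + (½)*(-1/190)*(-75 - 190)) = 31174/(54 + (½)*(-1/190)*(-265)) = 31174/(54 + 53/76) = 31174/(4157/76) = 31174*(76/4157) = 2369224/4157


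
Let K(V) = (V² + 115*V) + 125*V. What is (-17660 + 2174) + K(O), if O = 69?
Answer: 5835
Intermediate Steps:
K(V) = V² + 240*V
(-17660 + 2174) + K(O) = (-17660 + 2174) + 69*(240 + 69) = -15486 + 69*309 = -15486 + 21321 = 5835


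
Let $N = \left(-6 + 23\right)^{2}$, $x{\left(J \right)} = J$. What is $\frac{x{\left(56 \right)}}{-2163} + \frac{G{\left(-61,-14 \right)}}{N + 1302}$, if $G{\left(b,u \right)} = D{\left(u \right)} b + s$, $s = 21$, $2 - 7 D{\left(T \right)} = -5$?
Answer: $- \frac{25088}{491619} \approx -0.051031$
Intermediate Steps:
$D{\left(T \right)} = 1$ ($D{\left(T \right)} = \frac{2}{7} - - \frac{5}{7} = \frac{2}{7} + \frac{5}{7} = 1$)
$N = 289$ ($N = 17^{2} = 289$)
$G{\left(b,u \right)} = 21 + b$ ($G{\left(b,u \right)} = 1 b + 21 = b + 21 = 21 + b$)
$\frac{x{\left(56 \right)}}{-2163} + \frac{G{\left(-61,-14 \right)}}{N + 1302} = \frac{56}{-2163} + \frac{21 - 61}{289 + 1302} = 56 \left(- \frac{1}{2163}\right) - \frac{40}{1591} = - \frac{8}{309} - \frac{40}{1591} = - \frac{25088}{491619}$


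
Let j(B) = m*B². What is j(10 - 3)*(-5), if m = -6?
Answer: 1470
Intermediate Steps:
j(B) = -6*B²
j(10 - 3)*(-5) = -6*(10 - 3)²*(-5) = -6*7²*(-5) = -6*49*(-5) = -294*(-5) = 1470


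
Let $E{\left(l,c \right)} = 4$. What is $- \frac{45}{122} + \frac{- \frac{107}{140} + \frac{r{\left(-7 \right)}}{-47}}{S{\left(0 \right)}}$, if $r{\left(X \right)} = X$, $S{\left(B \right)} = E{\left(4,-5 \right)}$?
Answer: $- \frac{839189}{1605520} \approx -0.52269$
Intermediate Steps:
$S{\left(B \right)} = 4$
$- \frac{45}{122} + \frac{- \frac{107}{140} + \frac{r{\left(-7 \right)}}{-47}}{S{\left(0 \right)}} = - \frac{45}{122} + \frac{- \frac{107}{140} - \frac{7}{-47}}{4} = \left(-45\right) \frac{1}{122} + \left(\left(-107\right) \frac{1}{140} - - \frac{7}{47}\right) \frac{1}{4} = - \frac{45}{122} + \left(- \frac{107}{140} + \frac{7}{47}\right) \frac{1}{4} = - \frac{45}{122} - \frac{4049}{26320} = - \frac{839189}{1605520}$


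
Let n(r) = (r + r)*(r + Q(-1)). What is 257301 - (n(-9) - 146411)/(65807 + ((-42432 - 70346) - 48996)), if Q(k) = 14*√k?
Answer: 24692258818/95967 - 28*I/10663 ≈ 2.573e+5 - 0.0026259*I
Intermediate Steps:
n(r) = 2*r*(r + 14*I) (n(r) = (r + r)*(r + 14*√(-1)) = (2*r)*(r + 14*I) = 2*r*(r + 14*I))
257301 - (n(-9) - 146411)/(65807 + ((-42432 - 70346) - 48996)) = 257301 - (2*(-9)*(-9 + 14*I) - 146411)/(65807 + ((-42432 - 70346) - 48996)) = 257301 - ((162 - 252*I) - 146411)/(65807 + (-112778 - 48996)) = 257301 - (-146249 - 252*I)/(65807 - 161774) = 257301 - (-146249 - 252*I)/(-95967) = 257301 - (-146249 - 252*I)*(-1)/95967 = 257301 - (146249/95967 + 28*I/10663) = 257301 + (-146249/95967 - 28*I/10663) = 24692258818/95967 - 28*I/10663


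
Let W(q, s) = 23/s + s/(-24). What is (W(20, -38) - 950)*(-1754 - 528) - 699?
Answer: 246806471/114 ≈ 2.1650e+6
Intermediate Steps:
W(q, s) = 23/s - s/24 (W(q, s) = 23/s + s*(-1/24) = 23/s - s/24)
(W(20, -38) - 950)*(-1754 - 528) - 699 = ((23/(-38) - 1/24*(-38)) - 950)*(-1754 - 528) - 699 = ((23*(-1/38) + 19/12) - 950)*(-2282) - 699 = ((-23/38 + 19/12) - 950)*(-2282) - 699 = (223/228 - 950)*(-2282) - 699 = -216377/228*(-2282) - 699 = 246886157/114 - 699 = 246806471/114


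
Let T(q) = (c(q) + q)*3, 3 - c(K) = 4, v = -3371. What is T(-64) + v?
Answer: -3566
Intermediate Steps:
c(K) = -1 (c(K) = 3 - 1*4 = 3 - 4 = -1)
T(q) = -3 + 3*q (T(q) = (-1 + q)*3 = -3 + 3*q)
T(-64) + v = (-3 + 3*(-64)) - 3371 = (-3 - 192) - 3371 = -195 - 3371 = -3566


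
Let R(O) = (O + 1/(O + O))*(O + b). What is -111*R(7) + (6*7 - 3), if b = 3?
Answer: -54672/7 ≈ -7810.3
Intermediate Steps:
R(O) = (3 + O)*(O + 1/(2*O)) (R(O) = (O + 1/(O + O))*(O + 3) = (O + 1/(2*O))*(3 + O) = (3 + O)*(O + 1/(2*O)))
-111*R(7) + (6*7 - 3) = -111*(½ + 7² + 3*7 + (3/2)/7) + (6*7 - 3) = -111*(½ + 49 + 21 + (3/2)*(⅐)) + (42 - 3) = -111*(½ + 49 + 21 + 3/14) + 39 = -111*495/7 + 39 = -54945/7 + 39 = -54672/7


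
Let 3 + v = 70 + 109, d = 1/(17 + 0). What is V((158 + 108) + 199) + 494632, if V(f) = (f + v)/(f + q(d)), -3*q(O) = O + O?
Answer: 11729241307/23713 ≈ 4.9463e+5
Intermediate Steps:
d = 1/17 ≈ 0.058824
q(O) = -2*O/3 (q(O) = -(O + O)/3 = -2*O/3)
v = 176 (v = -3 + (70 + 109) = -3 + 179 = 176)
V(f) = (176 + f)/(-2/51 + f) (V(f) = (f + 176)/(f - ⅔*1/17) = (176 + f)/(f - 2/51) = (176 + f)/(-2/51 + f))
V((158 + 108) + 199) + 494632 = 51*(176 + ((158 + 108) + 199))/(-2 + 51*((158 + 108) + 199)) + 494632 = 51*(176 + (266 + 199))/(-2 + 51*(266 + 199)) + 494632 = 51*(176 + 465)/(-2 + 51*465) + 494632 = 51*641/(-2 + 23715) + 494632 = 51*641/23713 + 494632 = 51*(1/23713)*641 + 494632 = 32691/23713 + 494632 = 11729241307/23713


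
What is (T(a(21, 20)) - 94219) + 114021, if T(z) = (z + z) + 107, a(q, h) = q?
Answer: 19951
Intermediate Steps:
T(z) = 107 + 2*z (T(z) = 2*z + 107 = 107 + 2*z)
(T(a(21, 20)) - 94219) + 114021 = ((107 + 2*21) - 94219) + 114021 = ((107 + 42) - 94219) + 114021 = (149 - 94219) + 114021 = -94070 + 114021 = 19951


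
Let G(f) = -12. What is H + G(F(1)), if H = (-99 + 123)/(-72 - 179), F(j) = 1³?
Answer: -3036/251 ≈ -12.096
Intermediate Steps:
F(j) = 1
H = -24/251 (H = 24/(-251) = 24*(-1/251) = -24/251 ≈ -0.095618)
H + G(F(1)) = -24/251 - 12 = -3036/251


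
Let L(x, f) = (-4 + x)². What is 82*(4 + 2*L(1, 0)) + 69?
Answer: 1873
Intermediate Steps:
82*(4 + 2*L(1, 0)) + 69 = 82*(4 + 2*(-4 + 1)²) + 69 = 82*(4 + 2*(-3)²) + 69 = 82*(4 + 2*9) + 69 = 82*(4 + 18) + 69 = 82*22 + 69 = 1804 + 69 = 1873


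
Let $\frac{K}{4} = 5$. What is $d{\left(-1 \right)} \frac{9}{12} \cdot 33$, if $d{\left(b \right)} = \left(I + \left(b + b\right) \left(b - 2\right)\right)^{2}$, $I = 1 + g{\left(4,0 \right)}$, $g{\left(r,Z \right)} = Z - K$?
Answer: $\frac{16731}{4} \approx 4182.8$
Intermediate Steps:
$K = 20$ ($K = 4 \cdot 5 = 20$)
$g{\left(r,Z \right)} = -20 + Z$ ($g{\left(r,Z \right)} = Z - 20 = -20 + Z$)
$I = -19$ ($I = 1 + \left(-20 + 0\right) = 1 - 20 = -19$)
$d{\left(b \right)} = \left(-19 + 2 b \left(-2 + b\right)\right)^{2}$ ($d{\left(b \right)} = \left(-19 + \left(b + b\right) \left(b - 2\right)\right)^{2} = \left(-19 + 2 b \left(-2 + b\right)\right)^{2}$)
$d{\left(-1 \right)} \frac{9}{12} \cdot 33 = \left(19 - 2 \left(-1\right)^{2} + 4 \left(-1\right)\right)^{2} \cdot \frac{9}{12} \cdot 33 = \left(19 - 2 - 4\right)^{2} \cdot 9 \cdot \frac{1}{12} \cdot 33 = \left(19 - 2 - 4\right)^{2} \cdot \frac{3}{4} \cdot 33 = 13^{2} \cdot \frac{3}{4} \cdot 33 = 169 \cdot \frac{3}{4} \cdot 33 = \frac{507}{4} \cdot 33 = \frac{16731}{4}$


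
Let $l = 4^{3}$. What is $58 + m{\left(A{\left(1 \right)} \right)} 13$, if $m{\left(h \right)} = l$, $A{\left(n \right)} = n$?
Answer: $890$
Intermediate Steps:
$l = 64$
$m{\left(h \right)} = 64$
$58 + m{\left(A{\left(1 \right)} \right)} 13 = 58 + 64 \cdot 13 = 58 + 832 = 890$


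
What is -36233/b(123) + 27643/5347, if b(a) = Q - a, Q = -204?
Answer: 202777112/1748469 ≈ 115.97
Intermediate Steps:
b(a) = -204 - a
-36233/b(123) + 27643/5347 = -36233/(-204 - 1*123) + 27643/5347 = -36233/(-204 - 123) + 27643*(1/5347) = -36233/(-327) + 27643/5347 = -36233*(-1/327) + 27643/5347 = 36233/327 + 27643/5347 = 202777112/1748469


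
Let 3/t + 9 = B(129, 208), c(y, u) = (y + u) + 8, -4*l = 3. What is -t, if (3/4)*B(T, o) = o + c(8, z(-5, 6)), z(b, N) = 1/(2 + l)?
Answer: -45/4361 ≈ -0.010319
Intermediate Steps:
l = -3/4 (l = -1/4*3 = -3/4 ≈ -0.75000)
z(b, N) = 4/5 (z(b, N) = 1/(2 - 3/4) = 1/(5/4) = 4/5)
c(y, u) = 8 + u + y (c(y, u) = (u + y) + 8 = 8 + u + y)
B(T, o) = 112/5 + 4*o/3 (B(T, o) = 4*(o + (8 + 4/5 + 8))/3 = 4*(o + 84/5)/3 = 4*(84/5 + o)/3 = 112/5 + 4*o/3)
t = 45/4361 (t = 3/(-9 + (112/5 + (4/3)*208)) = 3/(-9 + (112/5 + 832/3)) = 3/(-9 + 4496/15) = 3/(4361/15) = 3*(15/4361) = 45/4361 ≈ 0.010319)
-t = -1*45/4361 = -45/4361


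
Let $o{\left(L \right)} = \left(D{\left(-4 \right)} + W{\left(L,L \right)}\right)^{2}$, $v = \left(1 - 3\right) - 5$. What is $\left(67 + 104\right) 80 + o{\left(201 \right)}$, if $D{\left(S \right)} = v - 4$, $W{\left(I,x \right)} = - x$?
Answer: $58624$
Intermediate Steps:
$v = -7$ ($v = -2 - 5 = -7$)
$D{\left(S \right)} = -11$ ($D{\left(S \right)} = -7 - 4 = -11$)
$o{\left(L \right)} = \left(-11 - L\right)^{2}$
$\left(67 + 104\right) 80 + o{\left(201 \right)} = \left(67 + 104\right) 80 + \left(11 + 201\right)^{2} = 171 \cdot 80 + 212^{2} = 13680 + 44944 = 58624$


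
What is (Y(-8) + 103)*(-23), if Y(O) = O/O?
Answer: -2392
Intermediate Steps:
Y(O) = 1
(Y(-8) + 103)*(-23) = (1 + 103)*(-23) = 104*(-23) = -2392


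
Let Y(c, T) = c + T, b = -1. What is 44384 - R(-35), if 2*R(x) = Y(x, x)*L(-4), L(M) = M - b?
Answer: 44279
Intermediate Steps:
Y(c, T) = T + c
L(M) = 1 + M (L(M) = M - 1*(-1) = M + 1 = 1 + M)
R(x) = -3*x (R(x) = ((x + x)*(1 - 4))/2 = ((2*x)*(-3))/2 = (-6*x)/2 = -3*x)
44384 - R(-35) = 44384 - (-3)*(-35) = 44384 - 1*105 = 44384 - 105 = 44279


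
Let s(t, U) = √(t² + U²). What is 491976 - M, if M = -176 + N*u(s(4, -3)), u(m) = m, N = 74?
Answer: 491782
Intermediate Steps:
s(t, U) = √(U² + t²)
M = 194 (M = -176 + 74*√((-3)² + 4²) = -176 + 74*√(9 + 16) = -176 + 74*√25 = -176 + 74*5 = -176 + 370 = 194)
491976 - M = 491976 - 1*194 = 491976 - 194 = 491782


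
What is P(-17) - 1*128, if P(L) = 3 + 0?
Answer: -125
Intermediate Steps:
P(L) = 3
P(-17) - 1*128 = 3 - 1*128 = 3 - 128 = -125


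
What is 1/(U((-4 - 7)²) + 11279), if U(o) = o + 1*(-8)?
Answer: 1/11392 ≈ 8.7781e-5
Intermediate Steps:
U(o) = -8 + o (U(o) = o - 8 = -8 + o)
1/(U((-4 - 7)²) + 11279) = 1/((-8 + (-4 - 7)²) + 11279) = 1/((-8 + (-11)²) + 11279) = 1/((-8 + 121) + 11279) = 1/(113 + 11279) = 1/11392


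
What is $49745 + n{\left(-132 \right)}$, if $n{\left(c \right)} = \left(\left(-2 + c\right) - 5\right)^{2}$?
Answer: $69066$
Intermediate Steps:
$n{\left(c \right)} = \left(-7 + c\right)^{2}$
$49745 + n{\left(-132 \right)} = 49745 + \left(-7 - 132\right)^{2} = 49745 + \left(-139\right)^{2} = 49745 + 19321 = 69066$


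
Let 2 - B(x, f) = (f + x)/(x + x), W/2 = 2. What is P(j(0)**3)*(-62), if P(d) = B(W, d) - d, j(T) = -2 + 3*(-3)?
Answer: -371721/4 ≈ -92930.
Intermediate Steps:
W = 4 (W = 2*2 = 4)
j(T) = -11 (j(T) = -2 - 9 = -11)
B(x, f) = 2 - (f + x)/(2*x) (B(x, f) = 2 - (f + x)/(x + x) = 2 - (f + x)/(2*x))
P(d) = 3/2 - 9*d/8 (P(d) = (1/2)*(-d + 3*4)/4 - d = (1/2)*(1/4)*(-d + 12) - d = (1/2)*(1/4)*(12 - d) - d = (3/2 - d/8) - d = 3/2 - 9*d/8)
P(j(0)**3)*(-62) = (3/2 - 9/8*(-11)**3)*(-62) = (3/2 - 9/8*(-1331))*(-62) = (3/2 + 11979/8)*(-62) = (11991/8)*(-62) = -371721/4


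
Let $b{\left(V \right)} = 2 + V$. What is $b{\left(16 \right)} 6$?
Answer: $108$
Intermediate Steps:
$b{\left(16 \right)} 6 = \left(2 + 16\right) 6 = 18 \cdot 6 = 108$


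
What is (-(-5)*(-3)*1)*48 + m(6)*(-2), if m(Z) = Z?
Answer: -732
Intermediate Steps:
(-(-5)*(-3)*1)*48 + m(6)*(-2) = (-(-5)*(-3)*1)*48 + 6*(-2) = (-1*15*1)*48 - 12 = -15*1*48 - 12 = -15*48 - 12 = -720 - 12 = -732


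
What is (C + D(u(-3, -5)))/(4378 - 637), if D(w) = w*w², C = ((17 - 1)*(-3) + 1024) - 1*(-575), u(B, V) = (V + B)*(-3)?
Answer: 5125/1247 ≈ 4.1099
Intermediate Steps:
u(B, V) = -3*B - 3*V (u(B, V) = (B + V)*(-3) = -3*B - 3*V)
C = 1551 (C = (16*(-3) + 1024) + 575 = (-48 + 1024) + 575 = 976 + 575 = 1551)
D(w) = w³
(C + D(u(-3, -5)))/(4378 - 637) = (1551 + (-3*(-3) - 3*(-5))³)/(4378 - 637) = (1551 + (9 + 15)³)/3741 = (1551 + 24³)*(1/3741) = (1551 + 13824)*(1/3741) = 15375*(1/3741) = 5125/1247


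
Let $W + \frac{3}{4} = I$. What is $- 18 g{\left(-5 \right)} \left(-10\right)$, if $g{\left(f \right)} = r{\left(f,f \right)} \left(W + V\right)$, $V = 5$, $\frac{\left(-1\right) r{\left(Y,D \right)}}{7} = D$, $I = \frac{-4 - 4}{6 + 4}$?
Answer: $21735$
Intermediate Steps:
$I = - \frac{4}{5}$ ($I = - \frac{8}{10} = \left(-8\right) \frac{1}{10} = - \frac{4}{5} \approx -0.8$)
$r{\left(Y,D \right)} = - 7 D$
$W = - \frac{31}{20}$ ($W = - \frac{3}{4} - \frac{4}{5} = - \frac{31}{20} \approx -1.55$)
$g{\left(f \right)} = - \frac{483 f}{20}$ ($g{\left(f \right)} = - 7 f \left(- \frac{31}{20} + 5\right) = - 7 f \frac{69}{20} = - \frac{483 f}{20}$)
$- 18 g{\left(-5 \right)} \left(-10\right) = - 18 \left(\left(- \frac{483}{20}\right) \left(-5\right)\right) \left(-10\right) = \left(-18\right) \frac{483}{4} \left(-10\right) = \left(- \frac{4347}{2}\right) \left(-10\right) = 21735$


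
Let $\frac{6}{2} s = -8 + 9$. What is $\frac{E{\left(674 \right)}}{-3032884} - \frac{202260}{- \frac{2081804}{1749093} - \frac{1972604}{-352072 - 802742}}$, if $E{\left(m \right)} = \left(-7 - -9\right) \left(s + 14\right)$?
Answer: $- \frac{5736367858262534043967}{14689428856033134} \approx -3.9051 \cdot 10^{5}$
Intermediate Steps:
$s = \frac{1}{3}$ ($s = \frac{-8 + 9}{3} = \frac{1}{3} \cdot 1 = \frac{1}{3} \approx 0.33333$)
$E{\left(m \right)} = \frac{86}{3}$ ($E{\left(m \right)} = \left(-7 - -9\right) \left(\frac{1}{3} + 14\right) = \left(-7 + 9\right) \frac{43}{3} = 2 \cdot \frac{43}{3} = \frac{86}{3}$)
$\frac{E{\left(674 \right)}}{-3032884} - \frac{202260}{- \frac{2081804}{1749093} - \frac{1972604}{-352072 - 802742}} = \frac{86}{3 \left(-3032884\right)} - \frac{202260}{- \frac{2081804}{1749093} - \frac{1972604}{-352072 - 802742}} = \frac{86}{3} \left(- \frac{1}{3032884}\right) - \frac{202260}{\left(-2081804\right) \frac{1}{1749093} - \frac{1972604}{-352072 - 802742}} = - \frac{43}{4549326} - \frac{202260}{- \frac{2081804}{1749093} - \frac{1972604}{-1154814}} = - \frac{43}{4549326} - \frac{202260}{- \frac{2081804}{1749093} - - \frac{986302}{577407}} = - \frac{43}{4549326} - \frac{202260}{- \frac{2081804}{1749093} + \frac{986302}{577407}} = - \frac{43}{4549326} - \frac{202260}{\frac{58120635762}{112215393539}} = - \frac{43}{4549326} - \frac{3782780916199690}{9686772627} = - \frac{5736367858262534043967}{14689428856033134}$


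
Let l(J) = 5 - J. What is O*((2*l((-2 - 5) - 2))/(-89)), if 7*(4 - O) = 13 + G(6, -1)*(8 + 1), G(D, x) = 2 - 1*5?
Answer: -168/89 ≈ -1.8876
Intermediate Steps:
G(D, x) = -3 (G(D, x) = 2 - 5 = -3)
O = 6 (O = 4 - (13 - 3*(8 + 1))/7 = 4 - (13 - 3*9)/7 = 4 - (13 - 27)/7 = 4 - ⅐*(-14) = 4 + 2 = 6)
O*((2*l((-2 - 5) - 2))/(-89)) = 6*((2*(5 - ((-2 - 5) - 2)))/(-89)) = 6*((2*(5 - (-7 - 2)))*(-1/89)) = 6*((2*(5 - 1*(-9)))*(-1/89)) = 6*((2*(5 + 9))*(-1/89)) = 6*((2*14)*(-1/89)) = 6*(28*(-1/89)) = 6*(-28/89) = -168/89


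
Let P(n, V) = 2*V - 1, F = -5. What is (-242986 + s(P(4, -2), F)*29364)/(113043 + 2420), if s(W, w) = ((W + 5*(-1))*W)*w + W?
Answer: -7730806/115463 ≈ -66.955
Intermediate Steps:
P(n, V) = -1 + 2*V
s(W, w) = W + W*w*(-5 + W) (s(W, w) = ((W - 5)*W)*w + W = ((-5 + W)*W)*w + W = (W*(-5 + W))*w + W = W*w*(-5 + W) + W = W + W*w*(-5 + W))
(-242986 + s(P(4, -2), F)*29364)/(113043 + 2420) = (-242986 + ((-1 + 2*(-2))*(1 - 5*(-5) + (-1 + 2*(-2))*(-5)))*29364)/(113043 + 2420) = (-242986 + ((-1 - 4)*(1 + 25 + (-1 - 4)*(-5)))*29364)/115463 = (-242986 - 5*(1 + 25 - 5*(-5))*29364)*(1/115463) = (-242986 - 5*(1 + 25 + 25)*29364)*(1/115463) = (-242986 - 5*51*29364)*(1/115463) = (-242986 - 255*29364)*(1/115463) = (-242986 - 7487820)*(1/115463) = -7730806*1/115463 = -7730806/115463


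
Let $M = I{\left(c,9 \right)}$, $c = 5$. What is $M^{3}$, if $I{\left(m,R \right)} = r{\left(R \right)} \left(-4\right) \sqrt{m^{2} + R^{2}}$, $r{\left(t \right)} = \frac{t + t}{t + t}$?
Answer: $- 6784 \sqrt{106} \approx -69846.0$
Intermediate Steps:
$r{\left(t \right)} = 1$ ($r{\left(t \right)} = \frac{2 t}{2 t} = 2 t \frac{1}{2 t} = 1$)
$I{\left(m,R \right)} = - 4 \sqrt{R^{2} + m^{2}}$ ($I{\left(m,R \right)} = 1 \left(-4\right) \sqrt{m^{2} + R^{2}} = - 4 \sqrt{R^{2} + m^{2}}$)
$M = - 4 \sqrt{106}$ ($M = - 4 \sqrt{9^{2} + 5^{2}} = - 4 \sqrt{81 + 25} = - 4 \sqrt{106} \approx -41.182$)
$M^{3} = \left(- 4 \sqrt{106}\right)^{3} = - 6784 \sqrt{106}$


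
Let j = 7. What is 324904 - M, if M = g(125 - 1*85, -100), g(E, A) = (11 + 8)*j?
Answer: 324771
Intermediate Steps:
g(E, A) = 133 (g(E, A) = (11 + 8)*7 = 19*7 = 133)
M = 133
324904 - M = 324904 - 1*133 = 324904 - 133 = 324771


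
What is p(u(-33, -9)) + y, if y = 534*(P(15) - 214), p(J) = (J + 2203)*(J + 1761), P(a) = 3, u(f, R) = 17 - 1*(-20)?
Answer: 3914846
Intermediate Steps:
u(f, R) = 37 (u(f, R) = 17 + 20 = 37)
p(J) = (1761 + J)*(2203 + J) (p(J) = (2203 + J)*(1761 + J) = (1761 + J)*(2203 + J))
y = -112674 (y = 534*(3 - 214) = 534*(-211) = -112674)
p(u(-33, -9)) + y = (3879483 + 37² + 3964*37) - 112674 = (3879483 + 1369 + 146668) - 112674 = 4027520 - 112674 = 3914846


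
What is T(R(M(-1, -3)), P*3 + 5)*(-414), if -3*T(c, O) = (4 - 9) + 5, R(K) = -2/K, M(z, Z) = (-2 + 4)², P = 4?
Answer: 0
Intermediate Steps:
M(z, Z) = 4 (M(z, Z) = 2² = 4)
T(c, O) = 0 (T(c, O) = -((4 - 9) + 5)/3 = -(-5 + 5)/3 = -⅓*0 = 0)
T(R(M(-1, -3)), P*3 + 5)*(-414) = 0*(-414) = 0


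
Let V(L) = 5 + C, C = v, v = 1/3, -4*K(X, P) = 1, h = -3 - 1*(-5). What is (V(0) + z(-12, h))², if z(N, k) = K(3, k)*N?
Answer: 625/9 ≈ 69.444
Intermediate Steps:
h = 2 (h = -3 + 5 = 2)
K(X, P) = -¼ (K(X, P) = -¼*1 = -¼)
v = ⅓ ≈ 0.33333
z(N, k) = -N/4
C = ⅓ ≈ 0.33333
V(L) = 16/3 (V(L) = 5 + ⅓ = 16/3)
(V(0) + z(-12, h))² = (16/3 - ¼*(-12))² = (16/3 + 3)² = (25/3)² = 625/9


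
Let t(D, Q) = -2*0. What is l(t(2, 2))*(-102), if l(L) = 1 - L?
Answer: -102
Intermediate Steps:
t(D, Q) = 0
l(t(2, 2))*(-102) = (1 - 1*0)*(-102) = (1 + 0)*(-102) = 1*(-102) = -102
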